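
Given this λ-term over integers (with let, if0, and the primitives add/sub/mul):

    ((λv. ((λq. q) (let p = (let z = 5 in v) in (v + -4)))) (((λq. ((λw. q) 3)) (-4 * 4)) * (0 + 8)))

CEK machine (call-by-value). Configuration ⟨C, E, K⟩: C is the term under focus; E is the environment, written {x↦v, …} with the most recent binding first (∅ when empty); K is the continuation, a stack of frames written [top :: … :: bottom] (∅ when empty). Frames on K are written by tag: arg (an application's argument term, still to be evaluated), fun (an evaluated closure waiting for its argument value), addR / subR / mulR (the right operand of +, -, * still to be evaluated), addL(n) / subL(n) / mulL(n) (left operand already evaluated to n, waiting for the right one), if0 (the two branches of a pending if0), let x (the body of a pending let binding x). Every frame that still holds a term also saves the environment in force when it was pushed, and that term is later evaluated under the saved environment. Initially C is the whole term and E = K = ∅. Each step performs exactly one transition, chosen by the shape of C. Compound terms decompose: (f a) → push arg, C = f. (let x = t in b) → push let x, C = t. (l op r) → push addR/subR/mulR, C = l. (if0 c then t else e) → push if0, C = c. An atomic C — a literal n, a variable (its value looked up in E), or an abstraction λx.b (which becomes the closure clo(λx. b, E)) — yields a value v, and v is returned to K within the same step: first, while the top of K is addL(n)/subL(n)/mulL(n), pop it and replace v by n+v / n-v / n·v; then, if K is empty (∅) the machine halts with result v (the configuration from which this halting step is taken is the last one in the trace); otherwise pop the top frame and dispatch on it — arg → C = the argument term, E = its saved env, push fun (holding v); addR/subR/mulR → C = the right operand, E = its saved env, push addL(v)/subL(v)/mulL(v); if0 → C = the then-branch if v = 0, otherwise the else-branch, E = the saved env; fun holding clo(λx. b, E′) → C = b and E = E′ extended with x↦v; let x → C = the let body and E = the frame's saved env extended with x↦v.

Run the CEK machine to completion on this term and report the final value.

Answer: -132

Machine steps:
0. ⟨C=((λv. ((λq. q) (let p = (let z = 5 in v) in (v + -4)))) (((λq. ((λw. q) 3)) (-4 * 4)) * (0 + 8))); E=∅; K=∅⟩
1. ⟨C=(λv. ((λq. q) (let p = (let z = 5 in v) in (v + -4)))); E=∅; K=[arg]⟩
2. ⟨C=(((λq. ((λw. q) 3)) (-4 * 4)) * (0 + 8)); E=∅; K=[fun]⟩
3. ⟨C=((λq. ((λw. q) 3)) (-4 * 4)); E=∅; K=[mulR :: fun]⟩
4. ⟨C=(λq. ((λw. q) 3)); E=∅; K=[arg :: mulR :: fun]⟩
5. ⟨C=(-4 * 4); E=∅; K=[fun :: mulR :: fun]⟩
6. ⟨C=-4; E=∅; K=[mulR :: fun :: mulR :: fun]⟩
7. ⟨C=4; E=∅; K=[mulL(-4) :: fun :: mulR :: fun]⟩
8. ⟨C=((λw. q) 3); E={q↦-16}; K=[mulR :: fun]⟩
9. ⟨C=(λw. q); E={q↦-16}; K=[arg :: mulR :: fun]⟩
10. ⟨C=3; E={q↦-16}; K=[fun :: mulR :: fun]⟩
11. ⟨C=q; E={w↦3, q↦-16}; K=[mulR :: fun]⟩
12. ⟨C=(0 + 8); E=∅; K=[mulL(-16) :: fun]⟩
13. ⟨C=0; E=∅; K=[addR :: mulL(-16) :: fun]⟩
14. ⟨C=8; E=∅; K=[addL(0) :: mulL(-16) :: fun]⟩
15. ⟨C=((λq. q) (let p = (let z = 5 in v) in (v + -4))); E={v↦-128}; K=∅⟩
16. ⟨C=(λq. q); E={v↦-128}; K=[arg]⟩
17. ⟨C=(let p = (let z = 5 in v) in (v + -4)); E={v↦-128}; K=[fun]⟩
18. ⟨C=(let z = 5 in v); E={v↦-128}; K=[let p :: fun]⟩
19. ⟨C=5; E={v↦-128}; K=[let z :: let p :: fun]⟩
20. ⟨C=v; E={z↦5, v↦-128}; K=[let p :: fun]⟩
21. ⟨C=(v + -4); E={p↦-128, v↦-128}; K=[fun]⟩
22. ⟨C=v; E={p↦-128, v↦-128}; K=[addR :: fun]⟩
23. ⟨C=-4; E={p↦-128, v↦-128}; K=[addL(-128) :: fun]⟩
24. ⟨C=q; E={q↦-132, v↦-128}; K=∅⟩
→ final value -132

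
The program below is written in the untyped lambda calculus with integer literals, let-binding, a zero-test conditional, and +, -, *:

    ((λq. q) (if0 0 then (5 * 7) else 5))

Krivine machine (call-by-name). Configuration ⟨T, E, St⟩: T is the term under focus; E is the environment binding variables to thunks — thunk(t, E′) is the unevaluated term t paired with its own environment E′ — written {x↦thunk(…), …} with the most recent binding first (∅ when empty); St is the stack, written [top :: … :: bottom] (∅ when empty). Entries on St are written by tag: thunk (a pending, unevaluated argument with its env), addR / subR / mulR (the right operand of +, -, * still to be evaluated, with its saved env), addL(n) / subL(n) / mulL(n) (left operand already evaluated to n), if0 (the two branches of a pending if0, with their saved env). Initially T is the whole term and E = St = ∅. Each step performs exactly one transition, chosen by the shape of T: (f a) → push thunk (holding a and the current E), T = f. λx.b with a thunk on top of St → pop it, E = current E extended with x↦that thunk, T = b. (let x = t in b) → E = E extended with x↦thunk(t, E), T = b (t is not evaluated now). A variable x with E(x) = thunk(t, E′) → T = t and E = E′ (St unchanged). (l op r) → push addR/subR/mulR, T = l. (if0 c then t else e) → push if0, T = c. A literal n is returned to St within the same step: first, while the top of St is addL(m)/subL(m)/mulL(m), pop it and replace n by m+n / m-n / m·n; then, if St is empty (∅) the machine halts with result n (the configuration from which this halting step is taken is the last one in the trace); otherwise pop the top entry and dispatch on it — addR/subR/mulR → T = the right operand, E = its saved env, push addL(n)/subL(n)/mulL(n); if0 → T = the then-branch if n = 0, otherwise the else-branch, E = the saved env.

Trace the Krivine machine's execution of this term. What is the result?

Answer: 35

Derivation:
[0] ⟨T=((λq. q) (if0 0 then (5 * 7) else 5)); E=∅; St=∅⟩
[1] ⟨T=(λq. q); E=∅; St=[thunk]⟩
[2] ⟨T=q; E={q↦thunk((if0 0 then (5 * 7) else 5), ∅)}; St=∅⟩
[3] ⟨T=(if0 0 then (5 * 7) else 5); E=∅; St=∅⟩
[4] ⟨T=0; E=∅; St=[if0]⟩
[5] ⟨T=(5 * 7); E=∅; St=∅⟩
[6] ⟨T=5; E=∅; St=[mulR]⟩
[7] ⟨T=7; E=∅; St=[mulL(5)]⟩
→ final value 35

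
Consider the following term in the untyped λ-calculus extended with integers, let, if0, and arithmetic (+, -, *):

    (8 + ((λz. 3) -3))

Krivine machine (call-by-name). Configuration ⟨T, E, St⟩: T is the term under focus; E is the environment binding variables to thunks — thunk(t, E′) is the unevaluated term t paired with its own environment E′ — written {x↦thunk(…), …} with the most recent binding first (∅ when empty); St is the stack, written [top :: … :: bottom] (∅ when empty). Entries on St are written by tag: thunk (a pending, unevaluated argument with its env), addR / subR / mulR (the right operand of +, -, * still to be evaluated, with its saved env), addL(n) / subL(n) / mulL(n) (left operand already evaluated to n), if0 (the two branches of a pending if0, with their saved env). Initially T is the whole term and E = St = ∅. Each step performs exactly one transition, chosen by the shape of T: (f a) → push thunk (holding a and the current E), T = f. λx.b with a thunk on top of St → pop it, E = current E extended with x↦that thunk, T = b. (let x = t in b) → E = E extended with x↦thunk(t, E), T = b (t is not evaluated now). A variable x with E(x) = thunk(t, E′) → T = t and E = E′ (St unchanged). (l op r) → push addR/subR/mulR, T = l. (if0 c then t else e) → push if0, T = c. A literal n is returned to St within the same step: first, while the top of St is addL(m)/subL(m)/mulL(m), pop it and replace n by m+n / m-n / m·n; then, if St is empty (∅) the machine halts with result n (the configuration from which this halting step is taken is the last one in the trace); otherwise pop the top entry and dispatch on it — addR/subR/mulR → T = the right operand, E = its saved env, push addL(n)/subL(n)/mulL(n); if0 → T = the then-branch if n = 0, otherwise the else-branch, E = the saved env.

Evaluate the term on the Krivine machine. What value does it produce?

[0] [T=(8 + ((λz. 3) -3)) | E=∅ | St=∅]
[1] [T=8 | E=∅ | St=[addR]]
[2] [T=((λz. 3) -3) | E=∅ | St=[addL(8)]]
[3] [T=(λz. 3) | E=∅ | St=[thunk :: addL(8)]]
[4] [T=3 | E={z↦thunk(-3, ∅)} | St=[addL(8)]]
→ final value 11

Answer: 11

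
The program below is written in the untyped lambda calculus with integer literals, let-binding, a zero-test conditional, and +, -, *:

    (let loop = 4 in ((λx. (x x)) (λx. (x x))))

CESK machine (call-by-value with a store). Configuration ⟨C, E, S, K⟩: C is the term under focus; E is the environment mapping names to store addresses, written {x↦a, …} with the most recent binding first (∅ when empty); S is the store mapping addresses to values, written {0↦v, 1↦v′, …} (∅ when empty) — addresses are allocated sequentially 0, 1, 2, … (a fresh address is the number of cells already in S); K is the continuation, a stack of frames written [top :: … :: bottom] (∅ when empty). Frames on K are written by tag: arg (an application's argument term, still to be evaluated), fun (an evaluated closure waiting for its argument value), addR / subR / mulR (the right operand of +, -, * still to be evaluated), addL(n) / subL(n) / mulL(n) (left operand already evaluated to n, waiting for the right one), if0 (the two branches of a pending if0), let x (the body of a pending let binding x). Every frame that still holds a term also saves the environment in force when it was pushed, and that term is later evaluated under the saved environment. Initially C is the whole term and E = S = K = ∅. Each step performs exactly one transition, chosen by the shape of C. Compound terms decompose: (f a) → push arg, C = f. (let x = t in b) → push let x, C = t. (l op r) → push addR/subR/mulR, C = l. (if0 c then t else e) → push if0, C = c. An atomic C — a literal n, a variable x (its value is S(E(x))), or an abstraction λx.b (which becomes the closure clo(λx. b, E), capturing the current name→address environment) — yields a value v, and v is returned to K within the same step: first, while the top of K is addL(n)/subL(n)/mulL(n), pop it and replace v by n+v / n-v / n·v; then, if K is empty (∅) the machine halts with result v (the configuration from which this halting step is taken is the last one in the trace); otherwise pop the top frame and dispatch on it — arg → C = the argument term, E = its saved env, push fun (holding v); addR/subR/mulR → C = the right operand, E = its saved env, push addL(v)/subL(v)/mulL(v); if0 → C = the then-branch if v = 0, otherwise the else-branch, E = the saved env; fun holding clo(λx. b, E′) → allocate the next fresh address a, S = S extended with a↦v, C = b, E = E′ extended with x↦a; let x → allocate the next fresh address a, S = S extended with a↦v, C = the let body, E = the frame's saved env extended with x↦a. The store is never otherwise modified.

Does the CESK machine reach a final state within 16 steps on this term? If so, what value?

[0] [C=(let loop = 4 in ((λx. (x x)) (λx. (x x)))) | E=∅ | S=∅ | K=∅]
[1] [C=4 | E=∅ | S=∅ | K=[let loop]]
[2] [C=((λx. (x x)) (λx. (x x))) | E={loop↦0} | S={0↦4} | K=∅]
[3] [C=(λx. (x x)) | E={loop↦0} | S={0↦4} | K=[arg]]
[4] [C=(λx. (x x)) | E={loop↦0} | S={0↦4} | K=[fun]]
[5] [C=(x x) | E={x↦1, loop↦0} | S={0↦4, 1↦clo(λx. (x x), {loop↦0})} | K=∅]
[6] [C=x | E={x↦1, loop↦0} | S={0↦4, 1↦clo(λx. (x x), {loop↦0})} | K=[arg]]
[7] [C=x | E={x↦1, loop↦0} | S={0↦4, 1↦clo(λx. (x x), {loop↦0})} | K=[fun]]
[8] [C=(x x) | E={x↦2, loop↦0} | S={0↦4, 1↦clo(λx. (x x), {loop↦0}), 2↦clo(λx. (x x), {loop↦0})} | K=∅]
[9] [C=x | E={x↦2, loop↦0} | S={0↦4, 1↦clo(λx. (x x), {loop↦0}), 2↦clo(λx. (x x), {loop↦0})} | K=[arg]]
[10] [C=x | E={x↦2, loop↦0} | S={0↦4, 1↦clo(λx. (x x), {loop↦0}), 2↦clo(λx. (x x), {loop↦0})} | K=[fun]]
[11] [C=(x x) | E={x↦3, loop↦0} | S={0↦4, 1↦clo(λx. (x x), {loop↦0}), 2↦clo(λx. (x x), {loop↦0}), 3↦clo(λx. (x x), {loop↦0})} | K=∅]
[12] [C=x | E={x↦3, loop↦0} | S={0↦4, 1↦clo(λx. (x x), {loop↦0}), 2↦clo(λx. (x x), {loop↦0}), 3↦clo(λx. (x x), {loop↦0})} | K=[arg]]
[13] [C=x | E={x↦3, loop↦0} | S={0↦4, 1↦clo(λx. (x x), {loop↦0}), 2↦clo(λx. (x x), {loop↦0}), 3↦clo(λx. (x x), {loop↦0})} | K=[fun]]
[14] [C=(x x) | E={x↦4, loop↦0} | S={0↦4, 1↦clo(λx. (x x), {loop↦0}), 2↦clo(λx. (x x), {loop↦0}), 3↦clo(λx. (x x), {loop↦0}), 4↦clo(λx. (x x), {loop↦0})} | K=∅]
[15] [C=x | E={x↦4, loop↦0} | S={0↦4, 1↦clo(λx. (x x), {loop↦0}), 2↦clo(λx. (x x), {loop↦0}), 3↦clo(λx. (x x), {loop↦0}), 4↦clo(λx. (x x), {loop↦0})} | K=[arg]]
[16] [C=x | E={x↦4, loop↦0} | S={0↦4, 1↦clo(λx. (x x), {loop↦0}), 2↦clo(λx. (x x), {loop↦0}), 3↦clo(λx. (x x), {loop↦0}), 4↦clo(λx. (x x), {loop↦0})} | K=[fun]]
→ 16 transitions taken and the configuration is still not final: no result within 16 steps

Answer: DIVERGES (no final state within 16 steps)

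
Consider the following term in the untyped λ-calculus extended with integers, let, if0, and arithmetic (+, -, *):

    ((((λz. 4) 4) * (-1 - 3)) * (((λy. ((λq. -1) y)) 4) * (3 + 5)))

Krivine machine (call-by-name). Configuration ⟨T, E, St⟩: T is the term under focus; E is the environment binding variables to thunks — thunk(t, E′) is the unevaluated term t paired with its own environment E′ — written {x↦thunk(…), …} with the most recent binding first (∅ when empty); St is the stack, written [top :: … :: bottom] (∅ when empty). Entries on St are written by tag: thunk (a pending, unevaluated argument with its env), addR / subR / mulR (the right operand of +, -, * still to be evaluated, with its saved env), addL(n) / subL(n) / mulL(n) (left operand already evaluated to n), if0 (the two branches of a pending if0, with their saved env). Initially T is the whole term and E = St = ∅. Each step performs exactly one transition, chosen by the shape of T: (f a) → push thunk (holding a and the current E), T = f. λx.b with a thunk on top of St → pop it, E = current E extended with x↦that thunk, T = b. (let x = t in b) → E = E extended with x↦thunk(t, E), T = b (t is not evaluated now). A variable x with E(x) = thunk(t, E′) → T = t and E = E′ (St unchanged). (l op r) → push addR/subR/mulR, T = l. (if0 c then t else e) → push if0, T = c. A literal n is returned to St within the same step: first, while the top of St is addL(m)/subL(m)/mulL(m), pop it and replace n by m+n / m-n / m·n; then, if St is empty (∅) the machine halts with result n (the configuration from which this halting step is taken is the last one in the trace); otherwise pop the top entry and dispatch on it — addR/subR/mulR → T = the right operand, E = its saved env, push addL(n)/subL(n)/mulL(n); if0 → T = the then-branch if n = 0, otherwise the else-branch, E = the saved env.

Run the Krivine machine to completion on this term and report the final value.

Answer: 128

Machine steps:
t=0: ⟨T=((((λz. 4) 4) * (-1 - 3)) * (((λy. ((λq. -1) y)) 4) * (3 + 5))); E=∅; St=∅⟩
t=1: ⟨T=(((λz. 4) 4) * (-1 - 3)); E=∅; St=[mulR]⟩
t=2: ⟨T=((λz. 4) 4); E=∅; St=[mulR :: mulR]⟩
t=3: ⟨T=(λz. 4); E=∅; St=[thunk :: mulR :: mulR]⟩
t=4: ⟨T=4; E={z↦thunk(4, ∅)}; St=[mulR :: mulR]⟩
t=5: ⟨T=(-1 - 3); E=∅; St=[mulL(4) :: mulR]⟩
t=6: ⟨T=-1; E=∅; St=[subR :: mulL(4) :: mulR]⟩
t=7: ⟨T=3; E=∅; St=[subL(-1) :: mulL(4) :: mulR]⟩
t=8: ⟨T=(((λy. ((λq. -1) y)) 4) * (3 + 5)); E=∅; St=[mulL(-16)]⟩
t=9: ⟨T=((λy. ((λq. -1) y)) 4); E=∅; St=[mulR :: mulL(-16)]⟩
t=10: ⟨T=(λy. ((λq. -1) y)); E=∅; St=[thunk :: mulR :: mulL(-16)]⟩
t=11: ⟨T=((λq. -1) y); E={y↦thunk(4, ∅)}; St=[mulR :: mulL(-16)]⟩
t=12: ⟨T=(λq. -1); E={y↦thunk(4, ∅)}; St=[thunk :: mulR :: mulL(-16)]⟩
t=13: ⟨T=-1; E={q↦thunk(y, {y↦thunk(4, ∅)}), y↦thunk(4, ∅)}; St=[mulR :: mulL(-16)]⟩
t=14: ⟨T=(3 + 5); E=∅; St=[mulL(-1) :: mulL(-16)]⟩
t=15: ⟨T=3; E=∅; St=[addR :: mulL(-1) :: mulL(-16)]⟩
t=16: ⟨T=5; E=∅; St=[addL(3) :: mulL(-1) :: mulL(-16)]⟩
→ final value 128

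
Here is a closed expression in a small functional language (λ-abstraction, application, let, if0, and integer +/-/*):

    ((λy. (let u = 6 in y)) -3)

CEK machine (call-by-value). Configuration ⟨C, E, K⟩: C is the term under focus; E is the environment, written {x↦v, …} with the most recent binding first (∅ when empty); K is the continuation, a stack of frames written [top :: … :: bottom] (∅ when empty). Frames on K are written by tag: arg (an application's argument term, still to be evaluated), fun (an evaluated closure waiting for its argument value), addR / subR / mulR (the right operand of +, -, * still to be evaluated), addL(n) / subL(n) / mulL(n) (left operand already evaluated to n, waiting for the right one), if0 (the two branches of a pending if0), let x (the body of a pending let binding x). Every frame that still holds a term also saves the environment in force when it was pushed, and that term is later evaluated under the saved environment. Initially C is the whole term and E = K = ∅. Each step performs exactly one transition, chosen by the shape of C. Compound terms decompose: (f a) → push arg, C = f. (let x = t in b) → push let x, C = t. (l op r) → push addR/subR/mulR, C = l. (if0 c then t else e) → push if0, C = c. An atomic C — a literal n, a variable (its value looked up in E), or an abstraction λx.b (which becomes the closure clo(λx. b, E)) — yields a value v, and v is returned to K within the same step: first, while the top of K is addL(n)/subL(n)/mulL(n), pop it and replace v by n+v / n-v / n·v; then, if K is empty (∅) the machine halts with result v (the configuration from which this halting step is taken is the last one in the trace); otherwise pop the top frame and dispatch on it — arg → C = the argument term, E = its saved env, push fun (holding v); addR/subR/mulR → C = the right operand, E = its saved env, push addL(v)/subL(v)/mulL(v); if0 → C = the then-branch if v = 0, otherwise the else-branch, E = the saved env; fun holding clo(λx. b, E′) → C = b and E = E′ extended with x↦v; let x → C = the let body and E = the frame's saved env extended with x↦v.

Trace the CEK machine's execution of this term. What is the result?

0. <C=((λy. (let u = 6 in y)) -3), E=∅, K=∅>
1. <C=(λy. (let u = 6 in y)), E=∅, K=[arg]>
2. <C=-3, E=∅, K=[fun]>
3. <C=(let u = 6 in y), E={y↦-3}, K=∅>
4. <C=6, E={y↦-3}, K=[let u]>
5. <C=y, E={u↦6, y↦-3}, K=∅>
→ final value -3

Answer: -3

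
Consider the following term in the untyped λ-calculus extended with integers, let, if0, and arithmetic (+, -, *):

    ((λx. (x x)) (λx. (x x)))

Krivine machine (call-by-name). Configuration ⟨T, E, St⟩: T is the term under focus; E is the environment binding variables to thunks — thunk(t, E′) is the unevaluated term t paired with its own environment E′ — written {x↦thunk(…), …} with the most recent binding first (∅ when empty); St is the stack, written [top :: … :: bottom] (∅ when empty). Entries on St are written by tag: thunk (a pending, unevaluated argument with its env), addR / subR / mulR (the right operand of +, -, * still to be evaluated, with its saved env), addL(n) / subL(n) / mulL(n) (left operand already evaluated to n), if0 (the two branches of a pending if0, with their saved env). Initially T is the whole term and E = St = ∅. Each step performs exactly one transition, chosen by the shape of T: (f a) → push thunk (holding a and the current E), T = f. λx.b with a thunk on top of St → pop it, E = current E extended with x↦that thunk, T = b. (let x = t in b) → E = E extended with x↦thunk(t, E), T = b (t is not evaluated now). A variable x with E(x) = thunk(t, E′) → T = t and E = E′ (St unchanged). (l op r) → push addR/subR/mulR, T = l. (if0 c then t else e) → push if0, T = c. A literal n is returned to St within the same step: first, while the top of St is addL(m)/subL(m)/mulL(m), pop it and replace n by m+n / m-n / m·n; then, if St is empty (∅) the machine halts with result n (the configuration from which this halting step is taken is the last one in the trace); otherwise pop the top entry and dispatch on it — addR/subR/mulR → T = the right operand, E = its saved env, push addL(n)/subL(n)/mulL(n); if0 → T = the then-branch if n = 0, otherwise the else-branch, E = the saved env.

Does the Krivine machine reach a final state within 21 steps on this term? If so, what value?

Answer: DIVERGES (no final state within 21 steps)

Machine steps:
[0] <T=((λx. (x x)) (λx. (x x))), E=∅, St=∅>
[1] <T=(λx. (x x)), E=∅, St=[thunk]>
[2] <T=(x x), E={x↦thunk((λx. (x x)), ∅)}, St=∅>
[3] <T=x, E={x↦thunk((λx. (x x)), ∅)}, St=[thunk]>
[4] <T=(λx. (x x)), E=∅, St=[thunk]>
[5] <T=(x x), E={x↦thunk(x, {x↦thunk((λx. (x x)), ∅)})}, St=∅>
[6] <T=x, E={x↦thunk(x, {x↦thunk((λx. (x x)), ∅)})}, St=[thunk]>
[7] <T=x, E={x↦thunk((λx. (x x)), ∅)}, St=[thunk]>
[8] <T=(λx. (x x)), E=∅, St=[thunk]>
[9] <T=(x x), E={x↦thunk(x, {x↦thunk(x, {x↦thunk((λx. (x x)), ∅)})})}, St=∅>
[10] <T=x, E={x↦thunk(x, {x↦thunk(x, {x↦thunk((λx. (x x)), ∅)})})}, St=[thunk]>
[11] <T=x, E={x↦thunk(x, {x↦thunk((λx. (x x)), ∅)})}, St=[thunk]>
[12] <T=x, E={x↦thunk((λx. (x x)), ∅)}, St=[thunk]>
[13] <T=(λx. (x x)), E=∅, St=[thunk]>
[14] <T=(x x), E={x↦thunk(x, {x↦thunk(x, {x↦thunk(x, {x↦thunk((λx. (x x)), ∅)})})})}, St=∅>
[15] <T=x, E={x↦thunk(x, {x↦thunk(x, {x↦thunk(x, {x↦thunk((λx. (x x)), ∅)})})})}, St=[thunk]>
[16] <T=x, E={x↦thunk(x, {x↦thunk(x, {x↦thunk((λx. (x x)), ∅)})})}, St=[thunk]>
[17] <T=x, E={x↦thunk(x, {x↦thunk((λx. (x x)), ∅)})}, St=[thunk]>
[18] <T=x, E={x↦thunk((λx. (x x)), ∅)}, St=[thunk]>
[19] <T=(λx. (x x)), E=∅, St=[thunk]>
[20] <T=(x x), E={x↦thunk(x, {x↦thunk(x, {x↦thunk(x, {x↦thunk(x, {x↦thunk((λx. (x x)), ∅)})})})})}, St=∅>
[21] <T=x, E={x↦thunk(x, {x↦thunk(x, {x↦thunk(x, {x↦thunk(x, {x↦thunk((λx. (x x)), ∅)})})})})}, St=[thunk]>
→ 21 transitions taken and the configuration is still not final: no result within 21 steps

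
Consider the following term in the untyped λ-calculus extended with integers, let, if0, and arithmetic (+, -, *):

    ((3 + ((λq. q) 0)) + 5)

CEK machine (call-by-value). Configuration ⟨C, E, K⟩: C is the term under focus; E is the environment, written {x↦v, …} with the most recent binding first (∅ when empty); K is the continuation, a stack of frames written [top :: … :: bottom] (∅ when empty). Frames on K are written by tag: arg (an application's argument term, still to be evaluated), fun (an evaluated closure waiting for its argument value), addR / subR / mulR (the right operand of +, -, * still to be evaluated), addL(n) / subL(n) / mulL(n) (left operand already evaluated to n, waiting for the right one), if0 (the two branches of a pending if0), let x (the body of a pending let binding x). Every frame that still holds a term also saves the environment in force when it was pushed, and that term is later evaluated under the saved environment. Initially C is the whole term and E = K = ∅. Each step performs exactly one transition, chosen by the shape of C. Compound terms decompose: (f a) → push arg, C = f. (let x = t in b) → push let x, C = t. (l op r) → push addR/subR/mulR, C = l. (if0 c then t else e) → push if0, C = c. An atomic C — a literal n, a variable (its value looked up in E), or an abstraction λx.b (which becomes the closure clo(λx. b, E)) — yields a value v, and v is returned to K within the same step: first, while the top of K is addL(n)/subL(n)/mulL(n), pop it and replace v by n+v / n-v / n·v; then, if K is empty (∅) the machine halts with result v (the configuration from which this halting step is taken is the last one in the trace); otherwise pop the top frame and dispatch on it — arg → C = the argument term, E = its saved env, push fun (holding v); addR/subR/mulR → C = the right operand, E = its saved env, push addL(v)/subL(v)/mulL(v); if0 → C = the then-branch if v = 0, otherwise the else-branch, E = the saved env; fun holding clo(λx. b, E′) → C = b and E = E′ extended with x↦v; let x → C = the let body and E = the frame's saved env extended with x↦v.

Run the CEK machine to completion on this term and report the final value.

0. <C=((3 + ((λq. q) 0)) + 5), E=∅, K=∅>
1. <C=(3 + ((λq. q) 0)), E=∅, K=[addR]>
2. <C=3, E=∅, K=[addR :: addR]>
3. <C=((λq. q) 0), E=∅, K=[addL(3) :: addR]>
4. <C=(λq. q), E=∅, K=[arg :: addL(3) :: addR]>
5. <C=0, E=∅, K=[fun :: addL(3) :: addR]>
6. <C=q, E={q↦0}, K=[addL(3) :: addR]>
7. <C=5, E=∅, K=[addL(3)]>
→ final value 8

Answer: 8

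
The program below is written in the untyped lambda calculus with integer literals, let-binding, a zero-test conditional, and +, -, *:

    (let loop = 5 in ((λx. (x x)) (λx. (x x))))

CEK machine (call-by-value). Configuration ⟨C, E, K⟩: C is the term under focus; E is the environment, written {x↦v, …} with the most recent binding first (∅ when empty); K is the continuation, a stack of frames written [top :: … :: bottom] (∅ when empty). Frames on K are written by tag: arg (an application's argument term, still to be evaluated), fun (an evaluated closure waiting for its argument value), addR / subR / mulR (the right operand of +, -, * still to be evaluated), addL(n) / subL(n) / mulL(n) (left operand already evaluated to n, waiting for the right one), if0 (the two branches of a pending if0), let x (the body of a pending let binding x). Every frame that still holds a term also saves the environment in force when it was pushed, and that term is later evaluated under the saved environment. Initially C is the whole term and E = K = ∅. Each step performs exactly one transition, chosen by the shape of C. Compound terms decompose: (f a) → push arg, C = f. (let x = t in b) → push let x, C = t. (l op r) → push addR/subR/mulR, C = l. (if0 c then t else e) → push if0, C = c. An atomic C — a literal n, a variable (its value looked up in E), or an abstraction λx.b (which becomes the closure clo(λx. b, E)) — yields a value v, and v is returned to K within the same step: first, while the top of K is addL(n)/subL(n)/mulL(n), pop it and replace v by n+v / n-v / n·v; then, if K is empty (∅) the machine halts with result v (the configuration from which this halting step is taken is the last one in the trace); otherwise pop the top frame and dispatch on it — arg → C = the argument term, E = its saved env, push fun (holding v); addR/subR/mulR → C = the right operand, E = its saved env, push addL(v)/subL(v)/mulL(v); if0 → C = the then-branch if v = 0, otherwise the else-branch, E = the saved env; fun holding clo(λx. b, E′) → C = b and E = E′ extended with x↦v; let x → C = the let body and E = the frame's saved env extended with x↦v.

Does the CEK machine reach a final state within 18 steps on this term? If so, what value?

step 0: <C=(let loop = 5 in ((λx. (x x)) (λx. (x x)))), E=∅, K=∅>
step 1: <C=5, E=∅, K=[let loop]>
step 2: <C=((λx. (x x)) (λx. (x x))), E={loop↦5}, K=∅>
step 3: <C=(λx. (x x)), E={loop↦5}, K=[arg]>
step 4: <C=(λx. (x x)), E={loop↦5}, K=[fun]>
step 5: <C=(x x), E={x↦clo(λx. (x x), {loop↦5}), loop↦5}, K=∅>
step 6: <C=x, E={x↦clo(λx. (x x), {loop↦5}), loop↦5}, K=[arg]>
step 7: <C=x, E={x↦clo(λx. (x x), {loop↦5}), loop↦5}, K=[fun]>
… configuration repeats with period 3 (steps 5–7 recur indefinitely) …

Answer: DIVERGES (no final state within 18 steps)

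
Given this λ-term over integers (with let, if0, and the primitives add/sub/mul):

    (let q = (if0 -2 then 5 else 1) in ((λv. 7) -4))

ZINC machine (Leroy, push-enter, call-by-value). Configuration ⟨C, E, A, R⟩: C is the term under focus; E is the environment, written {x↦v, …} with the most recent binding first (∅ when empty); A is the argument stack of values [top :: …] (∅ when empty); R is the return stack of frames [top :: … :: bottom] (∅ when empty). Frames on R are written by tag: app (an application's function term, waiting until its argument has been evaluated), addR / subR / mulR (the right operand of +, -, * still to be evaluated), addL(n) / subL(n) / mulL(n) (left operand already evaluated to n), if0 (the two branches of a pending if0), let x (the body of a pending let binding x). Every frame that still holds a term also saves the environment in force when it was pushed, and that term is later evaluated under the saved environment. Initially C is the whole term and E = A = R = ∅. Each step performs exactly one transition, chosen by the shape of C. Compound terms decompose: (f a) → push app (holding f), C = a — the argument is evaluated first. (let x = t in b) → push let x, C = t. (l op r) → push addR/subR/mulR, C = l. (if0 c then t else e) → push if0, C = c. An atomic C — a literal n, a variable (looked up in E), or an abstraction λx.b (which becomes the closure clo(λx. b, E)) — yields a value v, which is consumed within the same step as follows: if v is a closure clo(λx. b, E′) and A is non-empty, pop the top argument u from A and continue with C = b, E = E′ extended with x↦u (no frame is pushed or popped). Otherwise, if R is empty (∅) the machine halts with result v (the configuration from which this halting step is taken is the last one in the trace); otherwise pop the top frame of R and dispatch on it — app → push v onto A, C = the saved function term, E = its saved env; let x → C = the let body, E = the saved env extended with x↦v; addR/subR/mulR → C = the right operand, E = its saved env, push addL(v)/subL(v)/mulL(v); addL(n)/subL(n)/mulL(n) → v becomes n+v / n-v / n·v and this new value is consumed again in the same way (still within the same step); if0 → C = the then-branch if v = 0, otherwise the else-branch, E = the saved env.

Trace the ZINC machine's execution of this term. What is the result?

Answer: 7

Execution trace:
t=0: [C=(let q = (if0 -2 then 5 else 1) in ((λv. 7) -4)) | E=∅ | A=∅ | R=∅]
t=1: [C=(if0 -2 then 5 else 1) | E=∅ | A=∅ | R=[let q]]
t=2: [C=-2 | E=∅ | A=∅ | R=[if0 :: let q]]
t=3: [C=1 | E=∅ | A=∅ | R=[let q]]
t=4: [C=((λv. 7) -4) | E={q↦1} | A=∅ | R=∅]
t=5: [C=-4 | E={q↦1} | A=∅ | R=[app]]
t=6: [C=(λv. 7) | E={q↦1} | A=[-4] | R=∅]
t=7: [C=7 | E={v↦-4, q↦1} | A=∅ | R=∅]
→ final value 7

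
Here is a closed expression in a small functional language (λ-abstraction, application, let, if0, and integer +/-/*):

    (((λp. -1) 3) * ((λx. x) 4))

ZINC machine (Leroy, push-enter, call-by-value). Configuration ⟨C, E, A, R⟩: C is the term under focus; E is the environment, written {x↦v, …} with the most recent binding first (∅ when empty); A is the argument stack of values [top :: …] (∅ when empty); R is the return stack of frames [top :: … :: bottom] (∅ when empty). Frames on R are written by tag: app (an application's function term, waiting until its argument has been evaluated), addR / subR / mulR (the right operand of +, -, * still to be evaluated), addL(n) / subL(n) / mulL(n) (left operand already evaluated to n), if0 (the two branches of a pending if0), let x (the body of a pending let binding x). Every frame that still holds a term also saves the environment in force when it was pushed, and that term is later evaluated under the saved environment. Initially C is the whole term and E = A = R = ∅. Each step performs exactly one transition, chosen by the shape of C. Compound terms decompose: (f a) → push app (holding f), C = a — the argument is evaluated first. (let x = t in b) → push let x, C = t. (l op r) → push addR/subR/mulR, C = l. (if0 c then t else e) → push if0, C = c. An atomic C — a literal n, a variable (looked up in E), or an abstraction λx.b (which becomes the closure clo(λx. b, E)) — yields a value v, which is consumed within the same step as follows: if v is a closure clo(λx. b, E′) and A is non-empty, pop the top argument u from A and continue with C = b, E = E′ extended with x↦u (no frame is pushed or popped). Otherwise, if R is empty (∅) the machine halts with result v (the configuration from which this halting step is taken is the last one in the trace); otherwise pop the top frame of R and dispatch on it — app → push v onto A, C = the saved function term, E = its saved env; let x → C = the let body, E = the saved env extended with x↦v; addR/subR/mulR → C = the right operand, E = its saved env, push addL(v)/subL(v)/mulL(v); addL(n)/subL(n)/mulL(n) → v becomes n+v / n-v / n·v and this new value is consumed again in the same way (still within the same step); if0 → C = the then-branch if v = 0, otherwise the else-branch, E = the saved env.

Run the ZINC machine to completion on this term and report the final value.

Answer: -4

Machine steps:
t=0: <C=(((λp. -1) 3) * ((λx. x) 4)), E=∅, A=∅, R=∅>
t=1: <C=((λp. -1) 3), E=∅, A=∅, R=[mulR]>
t=2: <C=3, E=∅, A=∅, R=[app :: mulR]>
t=3: <C=(λp. -1), E=∅, A=[3], R=[mulR]>
t=4: <C=-1, E={p↦3}, A=∅, R=[mulR]>
t=5: <C=((λx. x) 4), E=∅, A=∅, R=[mulL(-1)]>
t=6: <C=4, E=∅, A=∅, R=[app :: mulL(-1)]>
t=7: <C=(λx. x), E=∅, A=[4], R=[mulL(-1)]>
t=8: <C=x, E={x↦4}, A=∅, R=[mulL(-1)]>
→ final value -4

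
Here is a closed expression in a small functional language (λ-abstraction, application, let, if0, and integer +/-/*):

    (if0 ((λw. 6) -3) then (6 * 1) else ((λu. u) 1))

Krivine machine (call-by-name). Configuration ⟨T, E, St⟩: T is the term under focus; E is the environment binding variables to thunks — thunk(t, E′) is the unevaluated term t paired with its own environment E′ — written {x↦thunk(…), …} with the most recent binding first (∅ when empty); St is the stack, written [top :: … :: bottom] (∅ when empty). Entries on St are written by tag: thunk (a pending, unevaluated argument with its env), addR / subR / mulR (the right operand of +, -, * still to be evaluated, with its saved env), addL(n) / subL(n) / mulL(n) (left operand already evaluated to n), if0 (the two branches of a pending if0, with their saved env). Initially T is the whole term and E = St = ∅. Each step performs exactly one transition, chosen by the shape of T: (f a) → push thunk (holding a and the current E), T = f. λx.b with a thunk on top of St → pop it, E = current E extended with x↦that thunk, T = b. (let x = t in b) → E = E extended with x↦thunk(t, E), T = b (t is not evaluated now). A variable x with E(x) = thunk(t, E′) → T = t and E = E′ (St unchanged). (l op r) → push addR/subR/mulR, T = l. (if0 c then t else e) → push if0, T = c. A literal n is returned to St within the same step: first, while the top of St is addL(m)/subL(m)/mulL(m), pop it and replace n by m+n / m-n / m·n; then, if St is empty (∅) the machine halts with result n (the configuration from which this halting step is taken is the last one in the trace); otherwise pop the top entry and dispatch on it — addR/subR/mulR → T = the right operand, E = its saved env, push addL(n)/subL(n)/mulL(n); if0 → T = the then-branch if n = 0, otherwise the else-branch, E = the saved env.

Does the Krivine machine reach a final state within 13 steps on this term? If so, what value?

Answer: 1

Execution trace:
t=0: ⟨T=(if0 ((λw. 6) -3) then (6 * 1) else ((λu. u) 1)); E=∅; St=∅⟩
t=1: ⟨T=((λw. 6) -3); E=∅; St=[if0]⟩
t=2: ⟨T=(λw. 6); E=∅; St=[thunk :: if0]⟩
t=3: ⟨T=6; E={w↦thunk(-3, ∅)}; St=[if0]⟩
t=4: ⟨T=((λu. u) 1); E=∅; St=∅⟩
t=5: ⟨T=(λu. u); E=∅; St=[thunk]⟩
t=6: ⟨T=u; E={u↦thunk(1, ∅)}; St=∅⟩
t=7: ⟨T=1; E=∅; St=∅⟩
→ final value 1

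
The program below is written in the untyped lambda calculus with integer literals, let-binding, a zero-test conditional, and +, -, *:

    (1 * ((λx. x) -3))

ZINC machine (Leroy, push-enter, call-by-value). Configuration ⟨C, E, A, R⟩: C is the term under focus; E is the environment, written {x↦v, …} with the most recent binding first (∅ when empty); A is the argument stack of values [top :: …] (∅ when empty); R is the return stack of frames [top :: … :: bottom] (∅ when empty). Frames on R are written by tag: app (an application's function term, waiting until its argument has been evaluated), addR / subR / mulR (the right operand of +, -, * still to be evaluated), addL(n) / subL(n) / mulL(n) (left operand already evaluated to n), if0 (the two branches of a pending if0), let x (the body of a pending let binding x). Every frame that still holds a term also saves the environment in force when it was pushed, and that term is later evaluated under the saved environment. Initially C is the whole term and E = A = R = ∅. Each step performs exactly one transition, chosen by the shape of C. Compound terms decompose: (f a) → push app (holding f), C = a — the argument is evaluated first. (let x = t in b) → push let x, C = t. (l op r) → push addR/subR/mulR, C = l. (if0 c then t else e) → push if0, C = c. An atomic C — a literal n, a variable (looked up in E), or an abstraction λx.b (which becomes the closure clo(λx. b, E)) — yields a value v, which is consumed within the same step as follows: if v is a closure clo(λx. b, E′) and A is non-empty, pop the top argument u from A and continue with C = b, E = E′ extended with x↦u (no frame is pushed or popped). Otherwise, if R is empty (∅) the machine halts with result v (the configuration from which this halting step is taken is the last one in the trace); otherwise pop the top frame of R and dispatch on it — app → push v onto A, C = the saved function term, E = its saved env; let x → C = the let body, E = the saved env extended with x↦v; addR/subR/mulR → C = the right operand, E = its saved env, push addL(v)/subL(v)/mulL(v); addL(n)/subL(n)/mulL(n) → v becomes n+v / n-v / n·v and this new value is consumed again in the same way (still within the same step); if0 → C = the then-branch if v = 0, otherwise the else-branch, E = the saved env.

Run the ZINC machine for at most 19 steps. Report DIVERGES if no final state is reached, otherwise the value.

Answer: -3

Machine steps:
[0] <C=(1 * ((λx. x) -3)), E=∅, A=∅, R=∅>
[1] <C=1, E=∅, A=∅, R=[mulR]>
[2] <C=((λx. x) -3), E=∅, A=∅, R=[mulL(1)]>
[3] <C=-3, E=∅, A=∅, R=[app :: mulL(1)]>
[4] <C=(λx. x), E=∅, A=[-3], R=[mulL(1)]>
[5] <C=x, E={x↦-3}, A=∅, R=[mulL(1)]>
→ final value -3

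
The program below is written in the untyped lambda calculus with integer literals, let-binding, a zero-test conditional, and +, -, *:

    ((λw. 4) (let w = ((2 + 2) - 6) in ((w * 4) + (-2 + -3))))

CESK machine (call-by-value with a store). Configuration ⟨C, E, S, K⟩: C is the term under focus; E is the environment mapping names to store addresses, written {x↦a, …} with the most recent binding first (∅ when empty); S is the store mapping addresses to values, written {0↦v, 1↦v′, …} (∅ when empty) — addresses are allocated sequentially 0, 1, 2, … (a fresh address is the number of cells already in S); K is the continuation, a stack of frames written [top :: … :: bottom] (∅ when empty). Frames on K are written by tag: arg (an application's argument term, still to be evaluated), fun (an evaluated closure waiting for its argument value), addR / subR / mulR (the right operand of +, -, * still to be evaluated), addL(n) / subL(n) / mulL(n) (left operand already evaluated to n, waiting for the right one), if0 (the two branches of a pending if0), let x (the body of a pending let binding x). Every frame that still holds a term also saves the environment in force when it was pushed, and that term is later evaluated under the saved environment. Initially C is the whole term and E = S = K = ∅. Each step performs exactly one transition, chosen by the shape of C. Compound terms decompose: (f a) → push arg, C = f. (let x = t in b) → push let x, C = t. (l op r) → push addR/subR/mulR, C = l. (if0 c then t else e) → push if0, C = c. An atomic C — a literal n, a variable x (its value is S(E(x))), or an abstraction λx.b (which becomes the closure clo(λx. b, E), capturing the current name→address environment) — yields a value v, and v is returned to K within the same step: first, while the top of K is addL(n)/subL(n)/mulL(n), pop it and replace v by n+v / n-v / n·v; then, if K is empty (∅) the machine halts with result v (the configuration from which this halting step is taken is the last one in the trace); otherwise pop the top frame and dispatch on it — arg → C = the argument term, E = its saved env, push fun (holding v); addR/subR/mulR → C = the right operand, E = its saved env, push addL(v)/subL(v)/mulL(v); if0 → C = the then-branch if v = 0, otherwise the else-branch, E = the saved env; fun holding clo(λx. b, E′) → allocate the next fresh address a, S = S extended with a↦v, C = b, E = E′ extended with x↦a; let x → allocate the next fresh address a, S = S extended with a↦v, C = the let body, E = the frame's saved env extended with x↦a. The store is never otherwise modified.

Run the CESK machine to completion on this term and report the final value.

step 0: <C=((λw. 4) (let w = ((2 + 2) - 6) in ((w * 4) + (-2 + -3)))), E=∅, S=∅, K=∅>
step 1: <C=(λw. 4), E=∅, S=∅, K=[arg]>
step 2: <C=(let w = ((2 + 2) - 6) in ((w * 4) + (-2 + -3))), E=∅, S=∅, K=[fun]>
step 3: <C=((2 + 2) - 6), E=∅, S=∅, K=[let w :: fun]>
step 4: <C=(2 + 2), E=∅, S=∅, K=[subR :: let w :: fun]>
step 5: <C=2, E=∅, S=∅, K=[addR :: subR :: let w :: fun]>
step 6: <C=2, E=∅, S=∅, K=[addL(2) :: subR :: let w :: fun]>
step 7: <C=6, E=∅, S=∅, K=[subL(4) :: let w :: fun]>
step 8: <C=((w * 4) + (-2 + -3)), E={w↦0}, S={0↦-2}, K=[fun]>
step 9: <C=(w * 4), E={w↦0}, S={0↦-2}, K=[addR :: fun]>
step 10: <C=w, E={w↦0}, S={0↦-2}, K=[mulR :: addR :: fun]>
step 11: <C=4, E={w↦0}, S={0↦-2}, K=[mulL(-2) :: addR :: fun]>
step 12: <C=(-2 + -3), E={w↦0}, S={0↦-2}, K=[addL(-8) :: fun]>
step 13: <C=-2, E={w↦0}, S={0↦-2}, K=[addR :: addL(-8) :: fun]>
step 14: <C=-3, E={w↦0}, S={0↦-2}, K=[addL(-2) :: addL(-8) :: fun]>
step 15: <C=4, E={w↦1}, S={0↦-2, 1↦-13}, K=∅>
→ final value 4

Answer: 4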